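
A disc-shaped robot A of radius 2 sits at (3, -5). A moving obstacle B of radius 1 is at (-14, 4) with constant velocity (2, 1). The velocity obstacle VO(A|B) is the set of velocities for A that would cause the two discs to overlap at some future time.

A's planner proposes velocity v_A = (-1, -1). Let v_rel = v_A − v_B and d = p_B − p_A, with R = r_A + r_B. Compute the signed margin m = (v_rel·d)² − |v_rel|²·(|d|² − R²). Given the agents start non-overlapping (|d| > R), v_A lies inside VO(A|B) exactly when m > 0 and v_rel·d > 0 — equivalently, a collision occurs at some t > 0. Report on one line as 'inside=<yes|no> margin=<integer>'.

d = (-17, 9),  |d|² = 370;  R = 2+1 = 3,  c = 370−3² = 361
v_rel = (-3, -2),  |v_rel|² = 13;  v_rel·d = (-3)·(-17) + (-2)·(9) = 33
13·t² − 66·t + 361 = 0  ⇒  m = 33² − 13·361 = -3604
m = -3604 < 0,  v_rel·d = 33 > 0  ⇒  outside

inside=no margin=-3604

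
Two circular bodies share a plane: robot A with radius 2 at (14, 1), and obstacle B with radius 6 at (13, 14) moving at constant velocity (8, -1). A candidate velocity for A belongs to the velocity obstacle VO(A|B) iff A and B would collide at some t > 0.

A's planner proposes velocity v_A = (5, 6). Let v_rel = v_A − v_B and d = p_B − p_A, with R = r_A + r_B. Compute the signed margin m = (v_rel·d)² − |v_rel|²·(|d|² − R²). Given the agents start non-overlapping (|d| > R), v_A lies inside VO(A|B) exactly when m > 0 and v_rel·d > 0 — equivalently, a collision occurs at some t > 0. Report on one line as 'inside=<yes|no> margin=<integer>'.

d = (-1, 13),  |d|² = 170;  R = 2+6 = 8,  c = 170−8² = 106
v_rel = (-3, 7),  |v_rel|² = 58;  v_rel·d = (-3)·(-1) + (7)·(13) = 94
58·t² − 188·t + 106 = 0  ⇒  m = 94² − 58·106 = 2688
m = 2688 > 0,  v_rel·d = 94 > 0  ⇒  inside

inside=yes margin=2688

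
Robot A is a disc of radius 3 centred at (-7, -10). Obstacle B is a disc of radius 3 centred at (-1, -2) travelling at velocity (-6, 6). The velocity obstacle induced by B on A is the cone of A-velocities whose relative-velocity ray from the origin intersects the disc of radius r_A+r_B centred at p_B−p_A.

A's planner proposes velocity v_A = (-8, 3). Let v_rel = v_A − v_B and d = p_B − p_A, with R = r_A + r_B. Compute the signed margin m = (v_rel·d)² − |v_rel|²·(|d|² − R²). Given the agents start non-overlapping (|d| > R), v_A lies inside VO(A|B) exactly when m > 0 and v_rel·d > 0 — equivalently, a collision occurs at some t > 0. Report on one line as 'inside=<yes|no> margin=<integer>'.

d = (6, 8),  |d|² = 100;  R = 3+3 = 6,  c = 100−6² = 64
v_rel = (-2, -3),  |v_rel|² = 13;  v_rel·d = (-2)·(6) + (-3)·(8) = -36
13·t² + 72·t + 64 = 0  ⇒  m = (-36)² − 13·64 = 464
m = 464 > 0,  v_rel·d = -36 < 0  ⇒  outside

inside=no margin=464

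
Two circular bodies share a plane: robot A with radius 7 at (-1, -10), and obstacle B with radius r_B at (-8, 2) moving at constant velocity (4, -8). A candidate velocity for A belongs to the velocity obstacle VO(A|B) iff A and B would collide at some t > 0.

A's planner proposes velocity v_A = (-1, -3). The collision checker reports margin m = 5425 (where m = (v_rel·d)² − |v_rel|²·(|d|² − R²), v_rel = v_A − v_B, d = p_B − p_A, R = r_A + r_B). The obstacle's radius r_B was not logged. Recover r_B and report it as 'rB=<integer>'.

m = 5425
d = (-7, 12);  v_rel = (-5, 5),  |v_rel|² = 50
v_rel×d = (-5)·(12) − (5)·(-7) = -25
since m = R²·50 − (-25)²:  R² = (625 + 5425) / 50 = 121
R = √121 = 11  ⇒  r_B = 11 − 7 = 4

rB=4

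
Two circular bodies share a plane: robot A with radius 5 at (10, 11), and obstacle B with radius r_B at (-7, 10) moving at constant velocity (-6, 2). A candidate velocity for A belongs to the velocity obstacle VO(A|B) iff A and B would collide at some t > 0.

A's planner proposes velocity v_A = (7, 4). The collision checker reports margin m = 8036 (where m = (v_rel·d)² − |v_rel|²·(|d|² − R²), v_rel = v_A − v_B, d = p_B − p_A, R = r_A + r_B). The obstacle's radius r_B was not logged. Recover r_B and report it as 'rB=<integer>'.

m = 8036
d = (-17, -1);  v_rel = (13, 2),  |v_rel|² = 173
v_rel×d = (13)·(-1) − (2)·(-17) = 21
since m = R²·173 − 21²:  R² = (441 + 8036) / 173 = 49
R = √49 = 7  ⇒  r_B = 7 − 5 = 2

rB=2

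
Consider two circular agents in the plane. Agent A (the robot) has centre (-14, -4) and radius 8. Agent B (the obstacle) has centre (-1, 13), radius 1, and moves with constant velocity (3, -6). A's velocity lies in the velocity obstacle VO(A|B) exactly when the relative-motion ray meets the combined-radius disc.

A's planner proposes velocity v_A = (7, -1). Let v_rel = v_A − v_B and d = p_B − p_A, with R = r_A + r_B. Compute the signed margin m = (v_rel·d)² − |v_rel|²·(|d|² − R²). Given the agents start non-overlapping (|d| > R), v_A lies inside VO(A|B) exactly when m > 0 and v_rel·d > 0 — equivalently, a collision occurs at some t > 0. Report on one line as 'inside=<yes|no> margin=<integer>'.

d = (13, 17),  |d|² = 458;  R = 8+1 = 9,  c = 458−9² = 377
v_rel = (4, 5),  |v_rel|² = 41;  v_rel·d = (4)·(13) + (5)·(17) = 137
41·t² − 274·t + 377 = 0  ⇒  m = 137² − 41·377 = 3312
m = 3312 > 0,  v_rel·d = 137 > 0  ⇒  inside

inside=yes margin=3312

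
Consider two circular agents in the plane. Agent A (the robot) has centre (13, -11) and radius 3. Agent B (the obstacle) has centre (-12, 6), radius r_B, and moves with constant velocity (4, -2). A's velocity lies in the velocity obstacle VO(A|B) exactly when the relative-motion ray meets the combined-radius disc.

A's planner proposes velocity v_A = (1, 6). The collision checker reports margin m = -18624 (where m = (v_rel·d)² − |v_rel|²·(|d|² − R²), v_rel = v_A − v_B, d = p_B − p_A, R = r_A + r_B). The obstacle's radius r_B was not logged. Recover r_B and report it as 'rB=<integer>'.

m = -18624
d = (-25, 17);  v_rel = (-3, 8),  |v_rel|² = 73
v_rel×d = (-3)·(17) − (8)·(-25) = 149
since m = R²·73 − 149²:  R² = (22201 + -18624) / 73 = 49
R = √49 = 7  ⇒  r_B = 7 − 3 = 4

rB=4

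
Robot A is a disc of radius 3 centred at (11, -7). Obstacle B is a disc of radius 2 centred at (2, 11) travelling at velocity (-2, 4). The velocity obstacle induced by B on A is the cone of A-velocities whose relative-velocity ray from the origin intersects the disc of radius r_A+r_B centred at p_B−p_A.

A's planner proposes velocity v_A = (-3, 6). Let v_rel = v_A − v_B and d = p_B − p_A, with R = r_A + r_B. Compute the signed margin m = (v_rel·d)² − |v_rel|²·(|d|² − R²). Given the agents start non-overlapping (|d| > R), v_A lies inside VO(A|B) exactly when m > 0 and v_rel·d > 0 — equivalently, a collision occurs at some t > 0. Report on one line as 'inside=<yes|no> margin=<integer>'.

d = (-9, 18),  |d|² = 405;  R = 3+2 = 5,  c = 405−5² = 380
v_rel = (-1, 2),  |v_rel|² = 5;  v_rel·d = (-1)·(-9) + (2)·(18) = 45
5·t² − 90·t + 380 = 0  ⇒  m = 45² − 5·380 = 125
m = 125 > 0,  v_rel·d = 45 > 0  ⇒  inside

inside=yes margin=125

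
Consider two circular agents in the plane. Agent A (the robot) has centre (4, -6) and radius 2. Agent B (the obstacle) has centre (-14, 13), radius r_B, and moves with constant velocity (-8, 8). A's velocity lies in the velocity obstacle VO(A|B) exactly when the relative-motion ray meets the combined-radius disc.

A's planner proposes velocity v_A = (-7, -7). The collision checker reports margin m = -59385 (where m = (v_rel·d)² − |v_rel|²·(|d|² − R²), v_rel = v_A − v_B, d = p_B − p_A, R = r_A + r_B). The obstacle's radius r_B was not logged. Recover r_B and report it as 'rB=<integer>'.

m = -59385
d = (-18, 19);  v_rel = (1, -15),  |v_rel|² = 226
v_rel×d = (1)·(19) − (-15)·(-18) = -251
since m = R²·226 − (-251)²:  R² = (63001 + -59385) / 226 = 16
R = √16 = 4  ⇒  r_B = 4 − 2 = 2

rB=2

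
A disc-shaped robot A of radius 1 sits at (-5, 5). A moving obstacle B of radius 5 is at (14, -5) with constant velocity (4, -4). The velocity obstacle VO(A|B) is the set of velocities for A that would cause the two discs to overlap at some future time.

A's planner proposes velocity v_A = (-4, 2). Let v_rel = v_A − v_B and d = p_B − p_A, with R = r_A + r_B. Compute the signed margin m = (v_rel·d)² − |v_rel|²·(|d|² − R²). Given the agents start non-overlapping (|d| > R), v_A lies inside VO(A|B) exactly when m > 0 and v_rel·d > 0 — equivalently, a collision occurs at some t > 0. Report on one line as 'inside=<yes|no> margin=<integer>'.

d = (19, -10),  |d|² = 461;  R = 1+5 = 6,  c = 461−6² = 425
v_rel = (-8, 6),  |v_rel|² = 100;  v_rel·d = (-8)·(19) + (6)·(-10) = -212
100·t² + 424·t + 425 = 0  ⇒  m = (-212)² − 100·425 = 2444
m = 2444 > 0,  v_rel·d = -212 < 0  ⇒  outside

inside=no margin=2444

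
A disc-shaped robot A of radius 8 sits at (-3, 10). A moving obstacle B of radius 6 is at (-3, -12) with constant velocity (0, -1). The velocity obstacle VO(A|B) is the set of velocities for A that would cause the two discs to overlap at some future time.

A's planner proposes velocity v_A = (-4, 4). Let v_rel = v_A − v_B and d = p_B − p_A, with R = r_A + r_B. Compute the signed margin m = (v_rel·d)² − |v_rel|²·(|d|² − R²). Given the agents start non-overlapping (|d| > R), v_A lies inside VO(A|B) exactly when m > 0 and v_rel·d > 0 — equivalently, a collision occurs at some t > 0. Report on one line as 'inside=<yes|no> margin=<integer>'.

d = (0, -22),  |d|² = 484;  R = 8+6 = 14,  c = 484−14² = 288
v_rel = (-4, 5),  |v_rel|² = 41;  v_rel·d = (-4)·(0) + (5)·(-22) = -110
41·t² + 220·t + 288 = 0  ⇒  m = (-110)² − 41·288 = 292
m = 292 > 0,  v_rel·d = -110 < 0  ⇒  outside

inside=no margin=292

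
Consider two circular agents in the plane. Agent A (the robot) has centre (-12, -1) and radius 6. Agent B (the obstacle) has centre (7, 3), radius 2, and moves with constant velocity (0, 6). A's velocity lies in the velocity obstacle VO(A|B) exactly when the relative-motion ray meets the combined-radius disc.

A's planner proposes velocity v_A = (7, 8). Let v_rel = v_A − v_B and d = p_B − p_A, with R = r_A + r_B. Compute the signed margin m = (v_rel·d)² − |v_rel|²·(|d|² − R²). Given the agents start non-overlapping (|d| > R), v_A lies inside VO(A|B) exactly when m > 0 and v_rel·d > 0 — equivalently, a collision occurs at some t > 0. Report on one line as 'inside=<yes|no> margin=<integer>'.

d = (19, 4),  |d|² = 377;  R = 6+2 = 8,  c = 377−8² = 313
v_rel = (7, 2),  |v_rel|² = 53;  v_rel·d = (7)·(19) + (2)·(4) = 141
53·t² − 282·t + 313 = 0  ⇒  m = 141² − 53·313 = 3292
m = 3292 > 0,  v_rel·d = 141 > 0  ⇒  inside

inside=yes margin=3292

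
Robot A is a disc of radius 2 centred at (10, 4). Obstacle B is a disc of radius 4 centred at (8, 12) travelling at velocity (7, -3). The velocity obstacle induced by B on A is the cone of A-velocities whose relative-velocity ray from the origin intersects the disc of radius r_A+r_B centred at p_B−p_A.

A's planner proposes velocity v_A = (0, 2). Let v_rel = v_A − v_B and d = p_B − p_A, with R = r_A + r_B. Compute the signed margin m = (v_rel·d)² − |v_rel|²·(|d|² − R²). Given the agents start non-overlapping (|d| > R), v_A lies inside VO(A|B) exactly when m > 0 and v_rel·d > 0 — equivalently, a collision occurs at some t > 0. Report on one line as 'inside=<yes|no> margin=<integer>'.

d = (-2, 8),  |d|² = 68;  R = 2+4 = 6,  c = 68−6² = 32
v_rel = (-7, 5),  |v_rel|² = 74;  v_rel·d = (-7)·(-2) + (5)·(8) = 54
74·t² − 108·t + 32 = 0  ⇒  m = 54² − 74·32 = 548
m = 548 > 0,  v_rel·d = 54 > 0  ⇒  inside

inside=yes margin=548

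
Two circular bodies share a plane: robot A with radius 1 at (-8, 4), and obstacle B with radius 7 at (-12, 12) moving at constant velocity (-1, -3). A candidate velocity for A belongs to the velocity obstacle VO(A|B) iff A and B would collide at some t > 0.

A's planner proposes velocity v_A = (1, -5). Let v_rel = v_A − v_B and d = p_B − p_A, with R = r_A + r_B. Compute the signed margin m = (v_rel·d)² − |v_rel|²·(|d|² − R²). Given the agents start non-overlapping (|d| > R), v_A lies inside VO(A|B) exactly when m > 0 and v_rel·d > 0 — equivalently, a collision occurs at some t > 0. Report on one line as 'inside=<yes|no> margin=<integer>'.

d = (-4, 8),  |d|² = 80;  R = 1+7 = 8,  c = 80−8² = 16
v_rel = (2, -2),  |v_rel|² = 8;  v_rel·d = (2)·(-4) + (-2)·(8) = -24
8·t² + 48·t + 16 = 0  ⇒  m = (-24)² − 8·16 = 448
m = 448 > 0,  v_rel·d = -24 < 0  ⇒  outside

inside=no margin=448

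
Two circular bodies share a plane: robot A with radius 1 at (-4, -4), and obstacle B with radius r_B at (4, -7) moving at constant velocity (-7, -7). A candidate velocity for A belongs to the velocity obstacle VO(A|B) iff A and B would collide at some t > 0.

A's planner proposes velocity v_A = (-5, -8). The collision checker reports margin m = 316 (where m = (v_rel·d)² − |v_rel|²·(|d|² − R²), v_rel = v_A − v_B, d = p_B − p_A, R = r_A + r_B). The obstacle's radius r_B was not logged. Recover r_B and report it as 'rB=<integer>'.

m = 316
d = (8, -3);  v_rel = (2, -1),  |v_rel|² = 5
v_rel×d = (2)·(-3) − (-1)·(8) = 2
since m = R²·5 − 2²:  R² = (4 + 316) / 5 = 64
R = √64 = 8  ⇒  r_B = 8 − 1 = 7

rB=7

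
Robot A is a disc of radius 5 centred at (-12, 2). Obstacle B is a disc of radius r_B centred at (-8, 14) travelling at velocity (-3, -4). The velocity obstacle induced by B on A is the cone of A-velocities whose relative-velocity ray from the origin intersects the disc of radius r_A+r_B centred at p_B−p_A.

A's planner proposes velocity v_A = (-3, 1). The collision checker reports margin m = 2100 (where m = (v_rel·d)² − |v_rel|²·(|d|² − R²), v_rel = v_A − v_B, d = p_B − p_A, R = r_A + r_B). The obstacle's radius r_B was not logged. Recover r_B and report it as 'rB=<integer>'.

m = 2100
d = (4, 12);  v_rel = (0, 5),  |v_rel|² = 25
v_rel×d = (0)·(12) − (5)·(4) = -20
since m = R²·25 − (-20)²:  R² = (400 + 2100) / 25 = 100
R = √100 = 10  ⇒  r_B = 10 − 5 = 5

rB=5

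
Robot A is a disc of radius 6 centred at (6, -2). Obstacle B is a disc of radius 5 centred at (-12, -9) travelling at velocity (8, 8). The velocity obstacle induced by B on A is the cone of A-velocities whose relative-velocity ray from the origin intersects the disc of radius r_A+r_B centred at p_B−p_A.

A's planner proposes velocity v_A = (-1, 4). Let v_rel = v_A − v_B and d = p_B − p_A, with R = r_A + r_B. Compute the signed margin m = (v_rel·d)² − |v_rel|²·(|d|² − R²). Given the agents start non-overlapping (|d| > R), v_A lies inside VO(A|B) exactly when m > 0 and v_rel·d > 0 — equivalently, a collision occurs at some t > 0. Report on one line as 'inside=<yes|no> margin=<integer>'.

d = (-18, -7),  |d|² = 373;  R = 6+5 = 11,  c = 373−11² = 252
v_rel = (-9, -4),  |v_rel|² = 97;  v_rel·d = (-9)·(-18) + (-4)·(-7) = 190
97·t² − 380·t + 252 = 0  ⇒  m = 190² − 97·252 = 11656
m = 11656 > 0,  v_rel·d = 190 > 0  ⇒  inside

inside=yes margin=11656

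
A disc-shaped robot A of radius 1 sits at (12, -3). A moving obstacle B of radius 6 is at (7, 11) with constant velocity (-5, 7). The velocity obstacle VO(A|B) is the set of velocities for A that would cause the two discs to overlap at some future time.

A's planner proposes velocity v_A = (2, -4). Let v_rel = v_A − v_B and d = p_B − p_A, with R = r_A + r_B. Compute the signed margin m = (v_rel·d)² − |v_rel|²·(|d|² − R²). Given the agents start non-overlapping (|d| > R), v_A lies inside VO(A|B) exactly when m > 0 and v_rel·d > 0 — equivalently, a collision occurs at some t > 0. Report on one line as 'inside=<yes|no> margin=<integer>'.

d = (-5, 14),  |d|² = 221;  R = 1+6 = 7,  c = 221−7² = 172
v_rel = (7, -11),  |v_rel|² = 170;  v_rel·d = (7)·(-5) + (-11)·(14) = -189
170·t² + 378·t + 172 = 0  ⇒  m = (-189)² − 170·172 = 6481
m = 6481 > 0,  v_rel·d = -189 < 0  ⇒  outside

inside=no margin=6481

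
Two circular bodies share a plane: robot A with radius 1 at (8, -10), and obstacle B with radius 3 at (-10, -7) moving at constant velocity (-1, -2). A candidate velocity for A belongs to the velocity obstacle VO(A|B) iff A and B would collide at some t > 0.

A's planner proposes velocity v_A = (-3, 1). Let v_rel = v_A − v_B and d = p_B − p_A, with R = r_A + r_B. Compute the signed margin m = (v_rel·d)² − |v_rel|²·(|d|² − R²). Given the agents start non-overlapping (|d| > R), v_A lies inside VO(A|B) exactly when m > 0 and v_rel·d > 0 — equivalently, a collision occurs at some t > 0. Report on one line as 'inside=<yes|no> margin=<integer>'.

d = (-18, 3),  |d|² = 333;  R = 1+3 = 4,  c = 333−4² = 317
v_rel = (-2, 3),  |v_rel|² = 13;  v_rel·d = (-2)·(-18) + (3)·(3) = 45
13·t² − 90·t + 317 = 0  ⇒  m = 45² − 13·317 = -2096
m = -2096 < 0,  v_rel·d = 45 > 0  ⇒  outside

inside=no margin=-2096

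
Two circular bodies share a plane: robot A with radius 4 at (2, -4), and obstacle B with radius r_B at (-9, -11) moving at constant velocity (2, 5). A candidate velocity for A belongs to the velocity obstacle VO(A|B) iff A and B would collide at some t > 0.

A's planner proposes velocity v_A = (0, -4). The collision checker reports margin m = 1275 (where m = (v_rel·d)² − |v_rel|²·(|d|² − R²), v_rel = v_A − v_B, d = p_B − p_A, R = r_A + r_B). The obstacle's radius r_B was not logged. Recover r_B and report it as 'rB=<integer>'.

m = 1275
d = (-11, -7);  v_rel = (-2, -9),  |v_rel|² = 85
v_rel×d = (-2)·(-7) − (-9)·(-11) = -85
since m = R²·85 − (-85)²:  R² = (7225 + 1275) / 85 = 100
R = √100 = 10  ⇒  r_B = 10 − 4 = 6

rB=6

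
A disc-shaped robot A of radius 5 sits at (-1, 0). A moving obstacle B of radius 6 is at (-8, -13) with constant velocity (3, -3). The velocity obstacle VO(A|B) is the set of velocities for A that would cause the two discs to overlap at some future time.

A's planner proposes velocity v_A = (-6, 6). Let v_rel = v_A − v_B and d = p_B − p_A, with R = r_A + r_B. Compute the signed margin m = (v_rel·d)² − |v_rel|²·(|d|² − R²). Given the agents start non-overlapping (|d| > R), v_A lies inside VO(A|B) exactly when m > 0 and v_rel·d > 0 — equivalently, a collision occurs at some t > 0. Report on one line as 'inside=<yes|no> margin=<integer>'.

d = (-7, -13),  |d|² = 218;  R = 5+6 = 11,  c = 218−11² = 97
v_rel = (-9, 9),  |v_rel|² = 162;  v_rel·d = (-9)·(-7) + (9)·(-13) = -54
162·t² + 108·t + 97 = 0  ⇒  m = (-54)² − 162·97 = -12798
m = -12798 < 0,  v_rel·d = -54 < 0  ⇒  outside

inside=no margin=-12798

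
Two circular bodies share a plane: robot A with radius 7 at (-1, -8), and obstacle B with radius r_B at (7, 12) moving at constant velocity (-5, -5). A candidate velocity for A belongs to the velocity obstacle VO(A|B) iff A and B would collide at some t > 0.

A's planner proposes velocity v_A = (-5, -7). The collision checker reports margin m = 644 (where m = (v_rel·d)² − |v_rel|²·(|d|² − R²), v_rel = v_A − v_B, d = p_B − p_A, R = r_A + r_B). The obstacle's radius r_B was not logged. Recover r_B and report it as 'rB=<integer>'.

m = 644
d = (8, 20);  v_rel = (0, -2),  |v_rel|² = 4
v_rel×d = (0)·(20) − (-2)·(8) = 16
since m = R²·4 − 16²:  R² = (256 + 644) / 4 = 225
R = √225 = 15  ⇒  r_B = 15 − 7 = 8

rB=8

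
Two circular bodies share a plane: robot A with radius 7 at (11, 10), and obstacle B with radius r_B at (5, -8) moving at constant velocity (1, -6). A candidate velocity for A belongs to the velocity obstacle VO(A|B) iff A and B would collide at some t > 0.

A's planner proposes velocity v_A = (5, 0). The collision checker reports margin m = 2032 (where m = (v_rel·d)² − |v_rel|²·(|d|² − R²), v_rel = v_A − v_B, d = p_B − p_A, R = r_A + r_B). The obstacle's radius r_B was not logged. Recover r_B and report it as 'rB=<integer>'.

m = 2032
d = (-6, -18);  v_rel = (4, 6),  |v_rel|² = 52
v_rel×d = (4)·(-18) − (6)·(-6) = -36
since m = R²·52 − (-36)²:  R² = (1296 + 2032) / 52 = 64
R = √64 = 8  ⇒  r_B = 8 − 7 = 1

rB=1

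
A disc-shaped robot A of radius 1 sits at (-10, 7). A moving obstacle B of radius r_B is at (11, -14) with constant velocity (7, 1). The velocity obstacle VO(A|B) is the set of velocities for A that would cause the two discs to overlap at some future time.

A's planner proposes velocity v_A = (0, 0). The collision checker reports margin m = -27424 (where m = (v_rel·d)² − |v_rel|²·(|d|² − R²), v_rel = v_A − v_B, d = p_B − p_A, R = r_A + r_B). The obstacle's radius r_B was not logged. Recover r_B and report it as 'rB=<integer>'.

m = -27424
d = (21, -21);  v_rel = (-7, -1),  |v_rel|² = 50
v_rel×d = (-7)·(-21) − (-1)·(21) = 168
since m = R²·50 − 168²:  R² = (28224 + -27424) / 50 = 16
R = √16 = 4  ⇒  r_B = 4 − 1 = 3

rB=3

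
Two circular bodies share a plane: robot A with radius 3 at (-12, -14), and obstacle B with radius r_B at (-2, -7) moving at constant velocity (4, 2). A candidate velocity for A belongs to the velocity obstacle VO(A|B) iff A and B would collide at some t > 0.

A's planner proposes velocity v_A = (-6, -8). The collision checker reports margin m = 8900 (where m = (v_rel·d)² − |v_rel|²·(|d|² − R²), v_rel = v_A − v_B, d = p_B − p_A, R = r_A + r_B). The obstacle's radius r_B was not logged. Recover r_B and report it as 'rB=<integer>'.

m = 8900
d = (10, 7);  v_rel = (-10, -10),  |v_rel|² = 200
v_rel×d = (-10)·(7) − (-10)·(10) = 30
since m = R²·200 − 30²:  R² = (900 + 8900) / 200 = 49
R = √49 = 7  ⇒  r_B = 7 − 3 = 4

rB=4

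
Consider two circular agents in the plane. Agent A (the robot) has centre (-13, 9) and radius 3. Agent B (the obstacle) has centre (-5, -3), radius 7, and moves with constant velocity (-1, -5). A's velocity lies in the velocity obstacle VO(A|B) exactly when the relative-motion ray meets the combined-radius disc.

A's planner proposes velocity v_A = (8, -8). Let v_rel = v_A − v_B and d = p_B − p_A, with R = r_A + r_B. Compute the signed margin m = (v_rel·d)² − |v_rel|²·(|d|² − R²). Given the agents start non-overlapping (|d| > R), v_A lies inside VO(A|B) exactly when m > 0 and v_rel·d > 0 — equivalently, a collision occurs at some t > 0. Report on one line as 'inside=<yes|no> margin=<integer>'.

d = (8, -12),  |d|² = 208;  R = 3+7 = 10,  c = 208−10² = 108
v_rel = (9, -3),  |v_rel|² = 90;  v_rel·d = (9)·(8) + (-3)·(-12) = 108
90·t² − 216·t + 108 = 0  ⇒  m = 108² − 90·108 = 1944
m = 1944 > 0,  v_rel·d = 108 > 0  ⇒  inside

inside=yes margin=1944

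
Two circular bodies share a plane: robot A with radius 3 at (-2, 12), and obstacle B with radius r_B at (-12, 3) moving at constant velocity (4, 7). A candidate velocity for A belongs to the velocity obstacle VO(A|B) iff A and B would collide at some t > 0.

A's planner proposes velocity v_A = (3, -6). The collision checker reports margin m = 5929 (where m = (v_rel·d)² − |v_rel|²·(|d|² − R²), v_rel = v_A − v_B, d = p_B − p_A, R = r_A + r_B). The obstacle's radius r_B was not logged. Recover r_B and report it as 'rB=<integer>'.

m = 5929
d = (-10, -9);  v_rel = (-1, -13),  |v_rel|² = 170
v_rel×d = (-1)·(-9) − (-13)·(-10) = -121
since m = R²·170 − (-121)²:  R² = (14641 + 5929) / 170 = 121
R = √121 = 11  ⇒  r_B = 11 − 3 = 8

rB=8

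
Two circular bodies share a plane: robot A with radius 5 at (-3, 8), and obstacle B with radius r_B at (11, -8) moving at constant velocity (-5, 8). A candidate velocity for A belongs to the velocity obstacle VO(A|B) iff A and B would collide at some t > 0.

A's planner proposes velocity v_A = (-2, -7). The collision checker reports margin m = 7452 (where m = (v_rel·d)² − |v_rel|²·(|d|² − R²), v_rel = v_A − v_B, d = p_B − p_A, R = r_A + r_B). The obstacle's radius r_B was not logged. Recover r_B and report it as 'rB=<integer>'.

m = 7452
d = (14, -16);  v_rel = (3, -15),  |v_rel|² = 234
v_rel×d = (3)·(-16) − (-15)·(14) = 162
since m = R²·234 − 162²:  R² = (26244 + 7452) / 234 = 144
R = √144 = 12  ⇒  r_B = 12 − 5 = 7

rB=7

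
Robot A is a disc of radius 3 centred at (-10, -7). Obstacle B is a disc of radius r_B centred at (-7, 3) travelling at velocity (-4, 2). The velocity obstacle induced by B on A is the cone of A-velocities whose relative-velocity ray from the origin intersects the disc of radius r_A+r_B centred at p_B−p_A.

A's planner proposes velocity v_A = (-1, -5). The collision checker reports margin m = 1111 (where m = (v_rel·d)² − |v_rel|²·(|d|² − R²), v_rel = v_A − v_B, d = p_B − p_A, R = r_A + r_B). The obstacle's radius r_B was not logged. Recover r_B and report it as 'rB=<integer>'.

m = 1111
d = (3, 10);  v_rel = (3, -7),  |v_rel|² = 58
v_rel×d = (3)·(10) − (-7)·(3) = 51
since m = R²·58 − 51²:  R² = (2601 + 1111) / 58 = 64
R = √64 = 8  ⇒  r_B = 8 − 3 = 5

rB=5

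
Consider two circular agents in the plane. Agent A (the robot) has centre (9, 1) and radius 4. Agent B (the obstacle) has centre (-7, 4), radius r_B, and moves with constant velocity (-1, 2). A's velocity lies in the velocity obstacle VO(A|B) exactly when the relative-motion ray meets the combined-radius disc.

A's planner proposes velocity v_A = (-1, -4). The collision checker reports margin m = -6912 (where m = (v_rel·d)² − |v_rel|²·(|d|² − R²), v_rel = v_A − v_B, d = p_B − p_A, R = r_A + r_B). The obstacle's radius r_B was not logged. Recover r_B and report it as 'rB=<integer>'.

m = -6912
d = (-16, 3);  v_rel = (0, -6),  |v_rel|² = 36
v_rel×d = (0)·(3) − (-6)·(-16) = -96
since m = R²·36 − (-96)²:  R² = (9216 + -6912) / 36 = 64
R = √64 = 8  ⇒  r_B = 8 − 4 = 4

rB=4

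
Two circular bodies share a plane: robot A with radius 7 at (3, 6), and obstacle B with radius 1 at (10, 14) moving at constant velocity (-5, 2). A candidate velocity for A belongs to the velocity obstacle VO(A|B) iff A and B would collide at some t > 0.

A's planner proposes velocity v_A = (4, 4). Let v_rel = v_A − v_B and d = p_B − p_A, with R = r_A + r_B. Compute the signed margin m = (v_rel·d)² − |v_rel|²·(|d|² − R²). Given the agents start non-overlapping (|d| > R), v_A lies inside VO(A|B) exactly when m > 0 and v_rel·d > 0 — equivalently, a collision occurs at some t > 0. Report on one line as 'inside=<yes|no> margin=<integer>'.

d = (7, 8),  |d|² = 113;  R = 7+1 = 8,  c = 113−8² = 49
v_rel = (9, 2),  |v_rel|² = 85;  v_rel·d = (9)·(7) + (2)·(8) = 79
85·t² − 158·t + 49 = 0  ⇒  m = 79² − 85·49 = 2076
m = 2076 > 0,  v_rel·d = 79 > 0  ⇒  inside

inside=yes margin=2076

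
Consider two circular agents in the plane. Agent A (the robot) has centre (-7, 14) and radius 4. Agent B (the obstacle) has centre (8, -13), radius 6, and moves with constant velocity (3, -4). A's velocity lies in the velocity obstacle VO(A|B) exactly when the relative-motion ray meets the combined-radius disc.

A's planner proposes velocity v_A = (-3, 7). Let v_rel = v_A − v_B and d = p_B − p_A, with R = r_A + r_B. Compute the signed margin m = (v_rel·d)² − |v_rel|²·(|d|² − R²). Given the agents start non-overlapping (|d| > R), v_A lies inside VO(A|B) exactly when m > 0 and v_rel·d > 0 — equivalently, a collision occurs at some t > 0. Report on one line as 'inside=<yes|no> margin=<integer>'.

d = (15, -27),  |d|² = 954;  R = 4+6 = 10,  c = 954−10² = 854
v_rel = (-6, 11),  |v_rel|² = 157;  v_rel·d = (-6)·(15) + (11)·(-27) = -387
157·t² + 774·t + 854 = 0  ⇒  m = (-387)² − 157·854 = 15691
m = 15691 > 0,  v_rel·d = -387 < 0  ⇒  outside

inside=no margin=15691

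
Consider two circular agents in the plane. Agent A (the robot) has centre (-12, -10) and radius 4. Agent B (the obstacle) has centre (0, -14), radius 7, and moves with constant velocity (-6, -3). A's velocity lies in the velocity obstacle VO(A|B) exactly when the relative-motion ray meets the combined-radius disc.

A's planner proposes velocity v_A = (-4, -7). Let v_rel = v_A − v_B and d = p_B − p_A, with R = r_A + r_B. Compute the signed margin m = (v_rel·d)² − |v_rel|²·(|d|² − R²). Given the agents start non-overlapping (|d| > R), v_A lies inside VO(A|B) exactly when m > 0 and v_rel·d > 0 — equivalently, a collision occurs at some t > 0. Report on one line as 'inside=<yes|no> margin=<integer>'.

d = (12, -4),  |d|² = 160;  R = 4+7 = 11,  c = 160−11² = 39
v_rel = (2, -4),  |v_rel|² = 20;  v_rel·d = (2)·(12) + (-4)·(-4) = 40
20·t² − 80·t + 39 = 0  ⇒  m = 40² − 20·39 = 820
m = 820 > 0,  v_rel·d = 40 > 0  ⇒  inside

inside=yes margin=820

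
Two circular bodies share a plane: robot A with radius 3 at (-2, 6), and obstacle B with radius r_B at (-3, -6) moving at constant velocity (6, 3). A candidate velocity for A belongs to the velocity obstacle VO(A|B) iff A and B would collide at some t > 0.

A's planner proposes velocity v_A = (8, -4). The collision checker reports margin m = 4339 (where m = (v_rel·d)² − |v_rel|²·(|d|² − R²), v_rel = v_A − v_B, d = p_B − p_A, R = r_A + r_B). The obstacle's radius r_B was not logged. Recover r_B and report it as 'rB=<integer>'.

m = 4339
d = (-1, -12);  v_rel = (2, -7),  |v_rel|² = 53
v_rel×d = (2)·(-12) − (-7)·(-1) = -31
since m = R²·53 − (-31)²:  R² = (961 + 4339) / 53 = 100
R = √100 = 10  ⇒  r_B = 10 − 3 = 7

rB=7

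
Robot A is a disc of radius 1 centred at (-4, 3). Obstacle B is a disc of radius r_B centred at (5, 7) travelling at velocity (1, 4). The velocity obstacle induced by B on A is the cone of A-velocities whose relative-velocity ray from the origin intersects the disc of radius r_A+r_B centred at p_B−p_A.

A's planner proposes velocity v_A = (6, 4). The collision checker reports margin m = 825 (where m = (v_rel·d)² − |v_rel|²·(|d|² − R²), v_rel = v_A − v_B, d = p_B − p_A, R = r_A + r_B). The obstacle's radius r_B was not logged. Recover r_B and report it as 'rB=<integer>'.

m = 825
d = (9, 4);  v_rel = (5, 0),  |v_rel|² = 25
v_rel×d = (5)·(4) − (0)·(9) = 20
since m = R²·25 − 20²:  R² = (400 + 825) / 25 = 49
R = √49 = 7  ⇒  r_B = 7 − 1 = 6

rB=6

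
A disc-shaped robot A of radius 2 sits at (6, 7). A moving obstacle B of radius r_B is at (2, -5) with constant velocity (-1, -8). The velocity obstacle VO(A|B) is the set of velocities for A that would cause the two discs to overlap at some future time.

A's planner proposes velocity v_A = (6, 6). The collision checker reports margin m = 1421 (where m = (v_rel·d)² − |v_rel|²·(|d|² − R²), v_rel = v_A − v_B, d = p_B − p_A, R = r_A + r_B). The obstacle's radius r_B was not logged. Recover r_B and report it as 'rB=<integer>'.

m = 1421
d = (-4, -12);  v_rel = (7, 14),  |v_rel|² = 245
v_rel×d = (7)·(-12) − (14)·(-4) = -28
since m = R²·245 − (-28)²:  R² = (784 + 1421) / 245 = 9
R = √9 = 3  ⇒  r_B = 3 − 2 = 1

rB=1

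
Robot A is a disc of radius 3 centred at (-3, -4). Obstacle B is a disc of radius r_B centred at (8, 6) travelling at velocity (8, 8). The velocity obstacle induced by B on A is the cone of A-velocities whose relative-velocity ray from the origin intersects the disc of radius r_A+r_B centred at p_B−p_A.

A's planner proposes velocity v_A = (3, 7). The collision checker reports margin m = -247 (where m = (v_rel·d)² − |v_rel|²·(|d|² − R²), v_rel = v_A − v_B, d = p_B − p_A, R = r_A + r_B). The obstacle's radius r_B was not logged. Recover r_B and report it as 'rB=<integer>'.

m = -247
d = (11, 10);  v_rel = (-5, -1),  |v_rel|² = 26
v_rel×d = (-5)·(10) − (-1)·(11) = -39
since m = R²·26 − (-39)²:  R² = (1521 + -247) / 26 = 49
R = √49 = 7  ⇒  r_B = 7 − 3 = 4

rB=4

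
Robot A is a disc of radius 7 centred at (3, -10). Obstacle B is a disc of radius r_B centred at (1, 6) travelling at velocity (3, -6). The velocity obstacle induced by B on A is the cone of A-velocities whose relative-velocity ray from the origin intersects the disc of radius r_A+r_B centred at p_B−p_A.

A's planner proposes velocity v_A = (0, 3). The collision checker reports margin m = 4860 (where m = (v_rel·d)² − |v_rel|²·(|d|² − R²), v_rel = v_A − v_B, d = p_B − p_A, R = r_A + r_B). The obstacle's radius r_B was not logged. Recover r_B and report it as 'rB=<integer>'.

m = 4860
d = (-2, 16);  v_rel = (-3, 9),  |v_rel|² = 90
v_rel×d = (-3)·(16) − (9)·(-2) = -30
since m = R²·90 − (-30)²:  R² = (900 + 4860) / 90 = 64
R = √64 = 8  ⇒  r_B = 8 − 7 = 1

rB=1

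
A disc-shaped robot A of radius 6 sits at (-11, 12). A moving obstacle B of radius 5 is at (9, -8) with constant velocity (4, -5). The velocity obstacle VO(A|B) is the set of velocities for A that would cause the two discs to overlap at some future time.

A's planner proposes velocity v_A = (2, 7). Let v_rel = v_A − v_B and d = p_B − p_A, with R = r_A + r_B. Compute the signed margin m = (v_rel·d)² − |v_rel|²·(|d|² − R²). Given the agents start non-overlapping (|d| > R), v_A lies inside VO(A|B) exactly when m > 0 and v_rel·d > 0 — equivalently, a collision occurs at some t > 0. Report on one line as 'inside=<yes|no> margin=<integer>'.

d = (20, -20),  |d|² = 800;  R = 6+5 = 11,  c = 800−11² = 679
v_rel = (-2, 12),  |v_rel|² = 148;  v_rel·d = (-2)·(20) + (12)·(-20) = -280
148·t² + 560·t + 679 = 0  ⇒  m = (-280)² − 148·679 = -22092
m = -22092 < 0,  v_rel·d = -280 < 0  ⇒  outside

inside=no margin=-22092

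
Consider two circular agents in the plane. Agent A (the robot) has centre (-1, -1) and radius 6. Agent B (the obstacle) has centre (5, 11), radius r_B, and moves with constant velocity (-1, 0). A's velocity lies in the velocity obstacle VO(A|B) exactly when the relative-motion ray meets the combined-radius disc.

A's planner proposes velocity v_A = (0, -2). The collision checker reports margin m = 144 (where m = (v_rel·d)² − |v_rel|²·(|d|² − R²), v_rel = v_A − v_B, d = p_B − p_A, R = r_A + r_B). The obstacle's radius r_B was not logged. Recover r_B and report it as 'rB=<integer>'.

m = 144
d = (6, 12);  v_rel = (1, -2),  |v_rel|² = 5
v_rel×d = (1)·(12) − (-2)·(6) = 24
since m = R²·5 − 24²:  R² = (576 + 144) / 5 = 144
R = √144 = 12  ⇒  r_B = 12 − 6 = 6

rB=6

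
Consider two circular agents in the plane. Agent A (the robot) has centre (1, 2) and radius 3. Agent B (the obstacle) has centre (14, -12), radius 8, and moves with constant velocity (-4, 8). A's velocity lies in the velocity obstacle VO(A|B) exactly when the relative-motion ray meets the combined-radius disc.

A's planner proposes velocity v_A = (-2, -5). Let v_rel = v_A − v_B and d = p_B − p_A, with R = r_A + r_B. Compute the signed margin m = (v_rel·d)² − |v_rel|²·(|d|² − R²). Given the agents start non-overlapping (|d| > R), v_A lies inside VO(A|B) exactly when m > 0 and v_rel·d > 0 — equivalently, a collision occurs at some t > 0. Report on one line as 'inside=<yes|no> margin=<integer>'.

d = (13, -14),  |d|² = 365;  R = 3+8 = 11,  c = 365−11² = 244
v_rel = (2, -13),  |v_rel|² = 173;  v_rel·d = (2)·(13) + (-13)·(-14) = 208
173·t² − 416·t + 244 = 0  ⇒  m = 208² − 173·244 = 1052
m = 1052 > 0,  v_rel·d = 208 > 0  ⇒  inside

inside=yes margin=1052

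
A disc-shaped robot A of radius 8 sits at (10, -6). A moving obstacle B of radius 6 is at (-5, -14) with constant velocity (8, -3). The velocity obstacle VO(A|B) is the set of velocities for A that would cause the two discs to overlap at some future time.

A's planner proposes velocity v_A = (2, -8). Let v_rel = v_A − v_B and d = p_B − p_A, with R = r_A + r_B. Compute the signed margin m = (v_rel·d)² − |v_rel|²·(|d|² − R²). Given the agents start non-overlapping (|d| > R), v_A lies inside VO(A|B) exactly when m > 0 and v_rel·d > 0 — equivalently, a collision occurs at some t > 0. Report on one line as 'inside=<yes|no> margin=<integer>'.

d = (-15, -8),  |d|² = 289;  R = 8+6 = 14,  c = 289−14² = 93
v_rel = (-6, -5),  |v_rel|² = 61;  v_rel·d = (-6)·(-15) + (-5)·(-8) = 130
61·t² − 260·t + 93 = 0  ⇒  m = 130² − 61·93 = 11227
m = 11227 > 0,  v_rel·d = 130 > 0  ⇒  inside

inside=yes margin=11227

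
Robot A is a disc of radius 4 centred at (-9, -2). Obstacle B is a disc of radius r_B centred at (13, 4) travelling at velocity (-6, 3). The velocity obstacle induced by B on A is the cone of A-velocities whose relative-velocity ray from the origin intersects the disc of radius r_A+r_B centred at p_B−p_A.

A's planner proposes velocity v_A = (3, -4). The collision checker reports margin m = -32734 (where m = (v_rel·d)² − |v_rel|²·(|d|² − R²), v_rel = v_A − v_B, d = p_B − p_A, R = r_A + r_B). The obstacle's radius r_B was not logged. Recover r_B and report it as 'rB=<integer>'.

m = -32734
d = (22, 6);  v_rel = (9, -7),  |v_rel|² = 130
v_rel×d = (9)·(6) − (-7)·(22) = 208
since m = R²·130 − 208²:  R² = (43264 + -32734) / 130 = 81
R = √81 = 9  ⇒  r_B = 9 − 4 = 5

rB=5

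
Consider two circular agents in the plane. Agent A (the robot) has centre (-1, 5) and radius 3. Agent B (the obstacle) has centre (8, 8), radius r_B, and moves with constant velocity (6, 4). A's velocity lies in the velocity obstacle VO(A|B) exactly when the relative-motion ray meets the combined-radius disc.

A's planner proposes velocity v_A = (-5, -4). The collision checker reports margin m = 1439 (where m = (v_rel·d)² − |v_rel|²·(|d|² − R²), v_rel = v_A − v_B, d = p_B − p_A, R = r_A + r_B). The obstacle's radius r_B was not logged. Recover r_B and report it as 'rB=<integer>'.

m = 1439
d = (9, 3);  v_rel = (-11, -8),  |v_rel|² = 185
v_rel×d = (-11)·(3) − (-8)·(9) = 39
since m = R²·185 − 39²:  R² = (1521 + 1439) / 185 = 16
R = √16 = 4  ⇒  r_B = 4 − 3 = 1

rB=1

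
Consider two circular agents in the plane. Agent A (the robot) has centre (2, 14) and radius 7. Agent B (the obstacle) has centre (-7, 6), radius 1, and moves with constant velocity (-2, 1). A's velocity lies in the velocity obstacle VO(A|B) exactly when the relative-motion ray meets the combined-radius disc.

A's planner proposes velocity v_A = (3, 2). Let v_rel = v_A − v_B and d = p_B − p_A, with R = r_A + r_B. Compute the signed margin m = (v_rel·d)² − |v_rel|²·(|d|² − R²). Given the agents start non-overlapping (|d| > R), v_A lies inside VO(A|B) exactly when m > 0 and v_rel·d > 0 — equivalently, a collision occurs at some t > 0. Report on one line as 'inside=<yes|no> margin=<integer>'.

d = (-9, -8),  |d|² = 145;  R = 7+1 = 8,  c = 145−8² = 81
v_rel = (5, 1),  |v_rel|² = 26;  v_rel·d = (5)·(-9) + (1)·(-8) = -53
26·t² + 106·t + 81 = 0  ⇒  m = (-53)² − 26·81 = 703
m = 703 > 0,  v_rel·d = -53 < 0  ⇒  outside

inside=no margin=703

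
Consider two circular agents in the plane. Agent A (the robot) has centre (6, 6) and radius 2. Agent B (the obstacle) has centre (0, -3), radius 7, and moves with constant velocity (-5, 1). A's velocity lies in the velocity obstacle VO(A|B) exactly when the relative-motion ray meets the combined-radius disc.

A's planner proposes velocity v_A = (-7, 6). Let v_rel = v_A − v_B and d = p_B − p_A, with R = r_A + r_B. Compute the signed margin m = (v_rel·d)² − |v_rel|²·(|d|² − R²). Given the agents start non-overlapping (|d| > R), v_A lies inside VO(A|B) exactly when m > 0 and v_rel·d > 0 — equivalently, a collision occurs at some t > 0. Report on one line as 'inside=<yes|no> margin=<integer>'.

d = (-6, -9),  |d|² = 117;  R = 2+7 = 9,  c = 117−9² = 36
v_rel = (-2, 5),  |v_rel|² = 29;  v_rel·d = (-2)·(-6) + (5)·(-9) = -33
29·t² + 66·t + 36 = 0  ⇒  m = (-33)² − 29·36 = 45
m = 45 > 0,  v_rel·d = -33 < 0  ⇒  outside

inside=no margin=45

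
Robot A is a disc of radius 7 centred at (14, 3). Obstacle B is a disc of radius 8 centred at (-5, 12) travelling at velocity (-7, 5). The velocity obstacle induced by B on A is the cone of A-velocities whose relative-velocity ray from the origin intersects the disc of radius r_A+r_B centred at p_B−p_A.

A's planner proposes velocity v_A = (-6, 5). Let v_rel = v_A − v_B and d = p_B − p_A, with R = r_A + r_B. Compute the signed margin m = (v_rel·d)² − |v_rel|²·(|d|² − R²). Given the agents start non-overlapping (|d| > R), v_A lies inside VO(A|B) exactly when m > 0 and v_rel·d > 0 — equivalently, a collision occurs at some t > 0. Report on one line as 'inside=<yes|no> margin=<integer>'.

d = (-19, 9),  |d|² = 442;  R = 7+8 = 15,  c = 442−15² = 217
v_rel = (1, 0),  |v_rel|² = 1;  v_rel·d = (1)·(-19) + (0)·(9) = -19
1·t² + 38·t + 217 = 0  ⇒  m = (-19)² − 1·217 = 144
m = 144 > 0,  v_rel·d = -19 < 0  ⇒  outside

inside=no margin=144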